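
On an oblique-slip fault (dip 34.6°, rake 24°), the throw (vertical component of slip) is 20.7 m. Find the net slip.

89.6 m

dip-slip = throw / sin(dip) = 20.7 / sin(34.6°) = 36.45 m
net slip = dip-slip / sin(rake) = 36.45 / sin(24°) = 89.6 m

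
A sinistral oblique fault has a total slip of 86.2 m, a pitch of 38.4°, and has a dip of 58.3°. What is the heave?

dip-slip = net slip × sin(rake) = 86.2 m × sin(38.4°) = 53.54 m
heave = dip-slip × cos(dip) = 53.54 × cos(58.3°) = 28.1 m

28.1 m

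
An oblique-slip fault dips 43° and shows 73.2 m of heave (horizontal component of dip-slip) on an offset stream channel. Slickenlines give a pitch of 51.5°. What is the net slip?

128 m

dip-slip = heave / cos(dip) = 73.2 / cos(43°) = 100.1 m
net slip = dip-slip / sin(rake) = 100.1 / sin(51.5°) = 128 m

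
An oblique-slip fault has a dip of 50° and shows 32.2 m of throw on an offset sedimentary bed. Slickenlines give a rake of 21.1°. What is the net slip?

117 m

dip-slip = throw / sin(dip) = 32.2 / sin(50°) = 42.03 m
net slip = dip-slip / sin(rake) = 42.03 / sin(21.1°) = 117 m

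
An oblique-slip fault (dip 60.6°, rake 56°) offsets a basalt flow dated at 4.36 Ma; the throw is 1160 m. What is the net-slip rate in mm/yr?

0.368 mm/yr

dip-slip = throw / sin(dip) = 1160 / sin(60.6°) = 1331 m
net slip = dip-slip / sin(rake) = 1331 / sin(56°) = 1606 m
rate = 1606 m / 4.36 Ma = 0.000368 m/yr = 0.368 mm/yr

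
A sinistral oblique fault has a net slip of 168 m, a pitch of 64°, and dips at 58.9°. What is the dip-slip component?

151 m

dip-slip = net slip × sin(rake) = 168 m × sin(64°) = 151 m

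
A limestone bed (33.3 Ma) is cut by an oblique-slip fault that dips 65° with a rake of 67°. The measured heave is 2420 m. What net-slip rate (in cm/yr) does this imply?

0.0187 cm/yr

dip-slip = heave / cos(dip) = 2420 / cos(65°) = 5726 m
net slip = dip-slip / sin(rake) = 5726 / sin(67°) = 6221 m
rate = 6221 m / 33.3 Ma = 0.000187 m/yr = 0.0187 cm/yr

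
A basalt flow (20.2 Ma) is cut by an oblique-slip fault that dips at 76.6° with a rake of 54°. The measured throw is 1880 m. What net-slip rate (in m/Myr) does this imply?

dip-slip = throw / sin(dip) = 1880 / sin(76.6°) = 1933 m
net slip = dip-slip / sin(rake) = 1933 / sin(54°) = 2389 m
rate = 2389 m / 20.2 Ma = 0.000118 m/yr = 118 m/Myr

118 m/Myr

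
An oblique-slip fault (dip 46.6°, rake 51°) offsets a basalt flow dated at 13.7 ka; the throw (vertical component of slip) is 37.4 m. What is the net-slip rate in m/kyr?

dip-slip = throw / sin(dip) = 37.4 / sin(46.6°) = 51.47 m
net slip = dip-slip / sin(rake) = 51.47 / sin(51°) = 66.24 m
rate = 66.24 m / 13.7 ka = 0.00483 m/yr = 4.83 m/kyr

4.83 m/kyr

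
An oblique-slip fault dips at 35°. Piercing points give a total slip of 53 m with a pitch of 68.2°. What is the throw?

dip-slip = net slip × sin(rake) = 53 m × sin(68.2°) = 49.21 m
throw = dip-slip × sin(dip) = 49.21 × sin(35°) = 28.2 m

28.2 m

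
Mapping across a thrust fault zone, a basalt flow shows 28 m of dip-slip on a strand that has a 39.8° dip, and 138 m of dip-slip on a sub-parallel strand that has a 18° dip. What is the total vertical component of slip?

throw_A = 28 × sin(39.8°) = 17.92 m
throw_B = 138 × sin(18°) = 42.64 m
total = 17.92 + 42.64 = 60.6 m

60.6 m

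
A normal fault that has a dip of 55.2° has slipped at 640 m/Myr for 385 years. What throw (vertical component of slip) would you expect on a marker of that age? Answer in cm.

dip-slip = rate × time = 640 m/Myr × 385 years = 0.2464 m
throw = dip-slip × sin(dip) = 0.2464 × sin(55.2°) = 0.202 m = 20.2 cm

20.2 cm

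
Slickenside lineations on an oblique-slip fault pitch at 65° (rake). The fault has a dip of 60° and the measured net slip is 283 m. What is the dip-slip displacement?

dip-slip = net slip × sin(rake) = 283 m × sin(65°) = 256 m

256 m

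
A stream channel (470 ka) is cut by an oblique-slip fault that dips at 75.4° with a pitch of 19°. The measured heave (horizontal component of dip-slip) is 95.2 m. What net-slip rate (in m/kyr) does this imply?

dip-slip = heave / cos(dip) = 95.2 / cos(75.4°) = 377.7 m
net slip = dip-slip / sin(rake) = 377.7 / sin(19°) = 1160 m
rate = 1160 m / 470 ka = 0.00247 m/yr = 2.47 m/kyr

2.47 m/kyr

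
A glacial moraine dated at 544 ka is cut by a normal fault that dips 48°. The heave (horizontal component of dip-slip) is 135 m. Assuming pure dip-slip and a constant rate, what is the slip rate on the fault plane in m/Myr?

dip-slip = heave / cos(dip) = 135 m / cos(48°) = 201.8 m
rate = 201.8 m / 544 ka = 0.000371 m/yr = 371 m/Myr

371 m/Myr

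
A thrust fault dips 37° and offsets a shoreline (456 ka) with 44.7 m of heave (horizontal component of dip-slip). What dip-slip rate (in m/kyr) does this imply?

dip-slip = heave / cos(dip) = 44.7 m / cos(37°) = 55.97 m
rate = 55.97 m / 456 ka = 0.000123 m/yr = 0.123 m/kyr

0.123 m/kyr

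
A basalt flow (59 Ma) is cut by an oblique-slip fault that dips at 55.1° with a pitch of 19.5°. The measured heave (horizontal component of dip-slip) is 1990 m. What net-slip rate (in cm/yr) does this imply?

0.0177 cm/yr

dip-slip = heave / cos(dip) = 1990 / cos(55.1°) = 3478 m
net slip = dip-slip / sin(rake) = 3478 / sin(19.5°) = 10420 m
rate = 10420 m / 59 Ma = 0.000177 m/yr = 0.0177 cm/yr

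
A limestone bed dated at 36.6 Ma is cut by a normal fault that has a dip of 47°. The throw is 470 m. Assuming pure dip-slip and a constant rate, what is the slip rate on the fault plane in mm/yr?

0.0176 mm/yr

dip-slip = throw / sin(dip) = 470 m / sin(47°) = 642.6 m
rate = 642.6 m / 36.6 Ma = 0.0000176 m/yr = 0.0176 mm/yr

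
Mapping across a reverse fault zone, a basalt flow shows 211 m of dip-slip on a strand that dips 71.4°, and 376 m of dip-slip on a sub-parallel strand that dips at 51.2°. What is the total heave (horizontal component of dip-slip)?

303 m

heave_A = 211 × cos(71.4°) = 67.30 m
heave_B = 376 × cos(51.2°) = 235.6 m
total = 67.30 + 235.6 = 303 m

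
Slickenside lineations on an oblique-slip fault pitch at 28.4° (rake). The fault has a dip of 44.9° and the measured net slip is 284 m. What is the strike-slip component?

strike-slip = net slip × cos(rake) = 284 m × cos(28.4°) = 250 m

250 m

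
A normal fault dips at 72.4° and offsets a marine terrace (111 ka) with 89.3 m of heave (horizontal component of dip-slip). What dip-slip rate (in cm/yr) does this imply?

0.266 cm/yr

dip-slip = heave / cos(dip) = 89.3 m / cos(72.4°) = 295.3 m
rate = 295.3 m / 111 ka = 0.00266 m/yr = 0.266 cm/yr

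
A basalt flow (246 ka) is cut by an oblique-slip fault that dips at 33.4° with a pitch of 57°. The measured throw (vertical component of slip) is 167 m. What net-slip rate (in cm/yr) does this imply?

dip-slip = throw / sin(dip) = 167 / sin(33.4°) = 303.4 m
net slip = dip-slip / sin(rake) = 303.4 / sin(57°) = 361.7 m
rate = 361.7 m / 246 ka = 0.00147 m/yr = 0.147 cm/yr

0.147 cm/yr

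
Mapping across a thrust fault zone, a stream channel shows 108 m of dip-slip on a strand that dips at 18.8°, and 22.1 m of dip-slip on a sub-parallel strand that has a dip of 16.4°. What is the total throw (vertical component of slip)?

41 m

throw_A = 108 × sin(18.8°) = 34.80 m
throw_B = 22.1 × sin(16.4°) = 6.240 m
total = 34.80 + 6.240 = 41 m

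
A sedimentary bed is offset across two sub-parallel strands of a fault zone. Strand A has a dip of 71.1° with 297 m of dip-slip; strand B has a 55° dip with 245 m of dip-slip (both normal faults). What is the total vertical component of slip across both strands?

throw_A = 297 × sin(71.1°) = 281 m
throw_B = 245 × sin(55°) = 200.7 m
total = 281 + 200.7 = 482 m

482 m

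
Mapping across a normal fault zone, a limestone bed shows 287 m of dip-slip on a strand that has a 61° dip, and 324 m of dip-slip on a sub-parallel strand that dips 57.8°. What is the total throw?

525 m

throw_A = 287 × sin(61°) = 251 m
throw_B = 324 × sin(57.8°) = 274.2 m
total = 251 + 274.2 = 525 m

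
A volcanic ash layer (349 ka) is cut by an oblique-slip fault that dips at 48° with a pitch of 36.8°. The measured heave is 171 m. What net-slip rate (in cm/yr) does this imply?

0.122 cm/yr

dip-slip = heave / cos(dip) = 171 / cos(48°) = 255.6 m
net slip = dip-slip / sin(rake) = 255.6 / sin(36.8°) = 426.6 m
rate = 426.6 m / 349 ka = 0.00122 m/yr = 0.122 cm/yr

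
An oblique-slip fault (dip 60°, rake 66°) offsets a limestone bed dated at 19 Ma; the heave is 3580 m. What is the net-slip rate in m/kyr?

dip-slip = heave / cos(dip) = 3580 / cos(60°) = 7160 m
net slip = dip-slip / sin(rake) = 7160 / sin(66°) = 7838 m
rate = 7838 m / 19 Ma = 0.000413 m/yr = 0.413 m/kyr

0.413 m/kyr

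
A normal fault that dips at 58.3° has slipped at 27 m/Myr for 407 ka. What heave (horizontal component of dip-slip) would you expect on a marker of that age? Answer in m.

5.77 m

dip-slip = rate × time = 27 m/Myr × 407 ka = 10.99 m
heave = dip-slip × cos(dip) = 10.99 × cos(58.3°) = 5.77 m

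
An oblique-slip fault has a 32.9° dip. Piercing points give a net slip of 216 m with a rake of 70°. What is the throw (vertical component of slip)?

dip-slip = net slip × sin(rake) = 216 m × sin(70°) = 203 m
throw = dip-slip × sin(dip) = 203 × sin(32.9°) = 110 m

110 m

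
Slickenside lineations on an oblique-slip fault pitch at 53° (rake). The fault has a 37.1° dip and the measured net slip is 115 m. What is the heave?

dip-slip = net slip × sin(rake) = 115 m × sin(53°) = 91.84 m
heave = dip-slip × cos(dip) = 91.84 × cos(37.1°) = 73.3 m

73.3 m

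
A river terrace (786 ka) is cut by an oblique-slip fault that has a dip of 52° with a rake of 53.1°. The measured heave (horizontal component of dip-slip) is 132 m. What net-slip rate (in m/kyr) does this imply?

0.341 m/kyr

dip-slip = heave / cos(dip) = 132 / cos(52°) = 214.4 m
net slip = dip-slip / sin(rake) = 214.4 / sin(53.1°) = 268.1 m
rate = 268.1 m / 786 ka = 0.000341 m/yr = 0.341 m/kyr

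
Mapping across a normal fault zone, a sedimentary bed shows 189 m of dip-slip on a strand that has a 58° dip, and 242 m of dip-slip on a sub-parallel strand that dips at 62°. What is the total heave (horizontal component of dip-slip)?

214 m

heave_A = 189 × cos(58°) = 100.2 m
heave_B = 242 × cos(62°) = 113.6 m
total = 100.2 + 113.6 = 214 m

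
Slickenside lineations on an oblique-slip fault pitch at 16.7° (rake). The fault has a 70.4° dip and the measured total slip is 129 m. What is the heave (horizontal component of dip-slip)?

dip-slip = net slip × sin(rake) = 129 m × sin(16.7°) = 37.07 m
heave = dip-slip × cos(dip) = 37.07 × cos(70.4°) = 12.4 m

12.4 m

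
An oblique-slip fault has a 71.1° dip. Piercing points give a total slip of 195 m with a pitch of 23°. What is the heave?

24.7 m

dip-slip = net slip × sin(rake) = 195 m × sin(23°) = 76.19 m
heave = dip-slip × cos(dip) = 76.19 × cos(71.1°) = 24.7 m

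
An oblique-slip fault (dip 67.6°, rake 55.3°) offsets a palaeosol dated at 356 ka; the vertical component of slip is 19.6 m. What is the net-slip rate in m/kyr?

0.0724 m/kyr

dip-slip = throw / sin(dip) = 19.6 / sin(67.6°) = 21.20 m
net slip = dip-slip / sin(rake) = 21.20 / sin(55.3°) = 25.79 m
rate = 25.79 m / 356 ka = 0.0000724 m/yr = 0.0724 m/kyr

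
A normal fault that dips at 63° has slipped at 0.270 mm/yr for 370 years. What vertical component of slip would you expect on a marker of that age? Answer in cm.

dip-slip = rate × time = 0.270 mm/yr × 370 years = 0.09990 m
throw = dip-slip × sin(dip) = 0.09990 × sin(63°) = 0.0890 m = 8.90 cm

8.90 cm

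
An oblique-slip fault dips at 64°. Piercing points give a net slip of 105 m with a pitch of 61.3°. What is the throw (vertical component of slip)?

82.8 m

dip-slip = net slip × sin(rake) = 105 m × sin(61.3°) = 92.10 m
throw = dip-slip × sin(dip) = 92.10 × sin(64°) = 82.8 m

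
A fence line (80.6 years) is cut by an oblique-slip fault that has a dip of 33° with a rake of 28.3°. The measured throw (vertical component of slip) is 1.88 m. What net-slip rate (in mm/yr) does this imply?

90.3 mm/yr

dip-slip = throw / sin(dip) = 1.88 / sin(33°) = 3.452 m
net slip = dip-slip / sin(rake) = 3.452 / sin(28.3°) = 7.281 m
rate = 7.281 m / 80.6 years = 0.0903 m/yr = 90.3 mm/yr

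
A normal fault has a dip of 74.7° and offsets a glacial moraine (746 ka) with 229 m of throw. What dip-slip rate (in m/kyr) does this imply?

dip-slip = throw / sin(dip) = 229 m / sin(74.7°) = 237.4 m
rate = 237.4 m / 746 ka = 0.000318 m/yr = 0.318 m/kyr

0.318 m/kyr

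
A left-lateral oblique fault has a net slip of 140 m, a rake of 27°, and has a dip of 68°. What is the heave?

dip-slip = net slip × sin(rake) = 140 m × sin(27°) = 63.56 m
heave = dip-slip × cos(dip) = 63.56 × cos(68°) = 23.8 m

23.8 m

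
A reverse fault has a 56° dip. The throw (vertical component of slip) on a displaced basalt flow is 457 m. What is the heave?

308 m

heave = throw / tan(dip) = 457 / tan(56°) = 308 m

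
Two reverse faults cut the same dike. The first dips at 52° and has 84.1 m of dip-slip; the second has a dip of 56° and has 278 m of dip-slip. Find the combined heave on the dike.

heave_A = 84.1 × cos(52°) = 51.78 m
heave_B = 278 × cos(56°) = 155.5 m
total = 51.78 + 155.5 = 207 m

207 m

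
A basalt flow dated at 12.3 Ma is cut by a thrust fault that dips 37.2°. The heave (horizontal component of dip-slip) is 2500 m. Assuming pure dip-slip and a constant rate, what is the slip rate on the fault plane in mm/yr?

dip-slip = heave / cos(dip) = 2500 m / cos(37.2°) = 3139 m
rate = 3139 m / 12.3 Ma = 0.000255 m/yr = 0.255 mm/yr

0.255 mm/yr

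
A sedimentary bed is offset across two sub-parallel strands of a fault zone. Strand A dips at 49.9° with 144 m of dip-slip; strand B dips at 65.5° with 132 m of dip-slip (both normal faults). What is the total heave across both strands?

heave_A = 144 × cos(49.9°) = 92.75 m
heave_B = 132 × cos(65.5°) = 54.74 m
total = 92.75 + 54.74 = 147 m

147 m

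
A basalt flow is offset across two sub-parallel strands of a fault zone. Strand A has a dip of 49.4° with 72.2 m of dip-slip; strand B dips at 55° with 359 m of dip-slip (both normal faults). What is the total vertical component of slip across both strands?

349 m

throw_A = 72.2 × sin(49.4°) = 54.82 m
throw_B = 359 × sin(55°) = 294.1 m
total = 54.82 + 294.1 = 349 m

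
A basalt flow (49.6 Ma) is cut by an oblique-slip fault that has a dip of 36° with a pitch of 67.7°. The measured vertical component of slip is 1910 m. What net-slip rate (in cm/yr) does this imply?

0.00708 cm/yr

dip-slip = throw / sin(dip) = 1910 / sin(36°) = 3249 m
net slip = dip-slip / sin(rake) = 3249 / sin(67.7°) = 3512 m
rate = 3512 m / 49.6 Ma = 0.0000708 m/yr = 0.00708 cm/yr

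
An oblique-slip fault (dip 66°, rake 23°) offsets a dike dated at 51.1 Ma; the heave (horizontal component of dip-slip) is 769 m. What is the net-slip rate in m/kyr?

dip-slip = heave / cos(dip) = 769 / cos(66°) = 1891 m
net slip = dip-slip / sin(rake) = 1891 / sin(23°) = 4839 m
rate = 4839 m / 51.1 Ma = 0.0000947 m/yr = 0.0947 m/kyr

0.0947 m/kyr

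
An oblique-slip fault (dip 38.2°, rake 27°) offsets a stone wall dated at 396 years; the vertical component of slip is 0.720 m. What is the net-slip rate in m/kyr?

6.48 m/kyr

dip-slip = throw / sin(dip) = 0.720 / sin(38.2°) = 1.164 m
net slip = dip-slip / sin(rake) = 1.164 / sin(27°) = 2.565 m
rate = 2.565 m / 396 years = 0.00648 m/yr = 6.48 m/kyr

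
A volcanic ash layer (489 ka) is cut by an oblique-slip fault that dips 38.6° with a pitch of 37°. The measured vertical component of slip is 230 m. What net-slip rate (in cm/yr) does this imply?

0.125 cm/yr

dip-slip = throw / sin(dip) = 230 / sin(38.6°) = 368.7 m
net slip = dip-slip / sin(rake) = 368.7 / sin(37°) = 612.6 m
rate = 612.6 m / 489 ka = 0.00125 m/yr = 0.125 cm/yr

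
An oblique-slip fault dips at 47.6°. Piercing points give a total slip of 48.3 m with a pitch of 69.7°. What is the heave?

30.5 m

dip-slip = net slip × sin(rake) = 48.3 m × sin(69.7°) = 45.30 m
heave = dip-slip × cos(dip) = 45.30 × cos(47.6°) = 30.5 m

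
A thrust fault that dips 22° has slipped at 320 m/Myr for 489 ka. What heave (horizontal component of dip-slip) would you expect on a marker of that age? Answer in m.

dip-slip = rate × time = 320 m/Myr × 489 ka = 156.5 m
heave = dip-slip × cos(dip) = 156.5 × cos(22°) = 145 m

145 m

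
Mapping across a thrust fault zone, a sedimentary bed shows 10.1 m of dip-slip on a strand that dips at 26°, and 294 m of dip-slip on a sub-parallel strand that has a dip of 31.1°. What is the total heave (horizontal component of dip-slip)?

heave_A = 10.1 × cos(26°) = 9.078 m
heave_B = 294 × cos(31.1°) = 251.7 m
total = 9.078 + 251.7 = 261 m

261 m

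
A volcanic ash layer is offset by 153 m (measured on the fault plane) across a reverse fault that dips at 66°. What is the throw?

140 m

throw = dip-slip × sin(dip) = 153 m × sin(66°) = 140 m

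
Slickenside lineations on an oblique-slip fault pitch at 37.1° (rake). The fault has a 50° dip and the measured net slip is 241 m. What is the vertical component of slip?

111 m

dip-slip = net slip × sin(rake) = 241 m × sin(37.1°) = 145.4 m
throw = dip-slip × sin(dip) = 145.4 × sin(50°) = 111 m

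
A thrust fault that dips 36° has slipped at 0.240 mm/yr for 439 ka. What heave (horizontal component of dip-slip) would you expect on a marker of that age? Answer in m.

dip-slip = rate × time = 0.240 mm/yr × 439 ka = 105.4 m
heave = dip-slip × cos(dip) = 105.4 × cos(36°) = 85.2 m

85.2 m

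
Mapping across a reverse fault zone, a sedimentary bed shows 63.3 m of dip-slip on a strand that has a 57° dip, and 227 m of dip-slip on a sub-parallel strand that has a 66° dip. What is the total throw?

260 m

throw_A = 63.3 × sin(57°) = 53.09 m
throw_B = 227 × sin(66°) = 207.4 m
total = 53.09 + 207.4 = 260 m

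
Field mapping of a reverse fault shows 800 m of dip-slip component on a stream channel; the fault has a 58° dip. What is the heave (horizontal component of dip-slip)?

heave = dip-slip × cos(dip) = 800 m × cos(58°) = 424 m

424 m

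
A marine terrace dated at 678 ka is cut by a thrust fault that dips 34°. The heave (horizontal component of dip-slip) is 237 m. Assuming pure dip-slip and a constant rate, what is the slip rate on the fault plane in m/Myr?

422 m/Myr

dip-slip = heave / cos(dip) = 237 m / cos(34°) = 285.9 m
rate = 285.9 m / 678 ka = 0.000422 m/yr = 422 m/Myr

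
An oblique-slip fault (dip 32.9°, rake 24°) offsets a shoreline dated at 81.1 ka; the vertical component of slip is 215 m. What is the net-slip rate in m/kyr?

12 m/kyr

dip-slip = throw / sin(dip) = 215 / sin(32.9°) = 395.8 m
net slip = dip-slip / sin(rake) = 395.8 / sin(24°) = 973.2 m
rate = 973.2 m / 81.1 ka = 0.0120 m/yr = 12 m/kyr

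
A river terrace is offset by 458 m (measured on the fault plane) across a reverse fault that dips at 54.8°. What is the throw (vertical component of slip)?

374 m

throw = dip-slip × sin(dip) = 458 m × sin(54.8°) = 374 m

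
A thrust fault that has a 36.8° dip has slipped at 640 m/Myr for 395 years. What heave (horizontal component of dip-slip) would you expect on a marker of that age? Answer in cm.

20.2 cm

dip-slip = rate × time = 640 m/Myr × 395 years = 0.2528 m
heave = dip-slip × cos(dip) = 0.2528 × cos(36.8°) = 0.202 m = 20.2 cm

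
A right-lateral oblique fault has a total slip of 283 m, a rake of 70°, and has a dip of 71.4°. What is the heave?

84.8 m

dip-slip = net slip × sin(rake) = 283 m × sin(70°) = 265.9 m
heave = dip-slip × cos(dip) = 265.9 × cos(71.4°) = 84.8 m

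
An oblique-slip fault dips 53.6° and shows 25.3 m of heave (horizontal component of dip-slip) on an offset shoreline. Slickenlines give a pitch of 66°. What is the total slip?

dip-slip = heave / cos(dip) = 25.3 / cos(53.6°) = 42.63 m
net slip = dip-slip / sin(rake) = 42.63 / sin(66°) = 46.7 m

46.7 m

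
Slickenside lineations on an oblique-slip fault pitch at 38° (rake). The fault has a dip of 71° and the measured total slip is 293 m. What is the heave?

dip-slip = net slip × sin(rake) = 293 m × sin(38°) = 180.4 m
heave = dip-slip × cos(dip) = 180.4 × cos(71°) = 58.7 m

58.7 m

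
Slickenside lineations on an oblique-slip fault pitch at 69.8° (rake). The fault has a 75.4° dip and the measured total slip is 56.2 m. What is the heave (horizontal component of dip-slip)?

dip-slip = net slip × sin(rake) = 56.2 m × sin(69.8°) = 52.74 m
heave = dip-slip × cos(dip) = 52.74 × cos(75.4°) = 13.3 m

13.3 m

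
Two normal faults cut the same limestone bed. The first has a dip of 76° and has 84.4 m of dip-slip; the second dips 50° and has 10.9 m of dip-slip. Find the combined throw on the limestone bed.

90.2 m

throw_A = 84.4 × sin(76°) = 81.89 m
throw_B = 10.9 × sin(50°) = 8.350 m
total = 81.89 + 8.350 = 90.2 m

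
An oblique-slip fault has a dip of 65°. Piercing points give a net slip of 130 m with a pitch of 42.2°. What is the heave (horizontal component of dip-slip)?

dip-slip = net slip × sin(rake) = 130 m × sin(42.2°) = 87.32 m
heave = dip-slip × cos(dip) = 87.32 × cos(65°) = 36.9 m

36.9 m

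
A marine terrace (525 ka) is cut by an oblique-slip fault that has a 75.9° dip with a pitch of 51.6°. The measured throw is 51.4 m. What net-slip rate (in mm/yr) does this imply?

0.129 mm/yr

dip-slip = throw / sin(dip) = 51.4 / sin(75.9°) = 53 m
net slip = dip-slip / sin(rake) = 53 / sin(51.6°) = 67.62 m
rate = 67.62 m / 525 ka = 0.000129 m/yr = 0.129 mm/yr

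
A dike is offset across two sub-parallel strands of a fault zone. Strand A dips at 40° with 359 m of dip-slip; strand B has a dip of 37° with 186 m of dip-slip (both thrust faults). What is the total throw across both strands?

343 m

throw_A = 359 × sin(40°) = 230.8 m
throw_B = 186 × sin(37°) = 111.9 m
total = 230.8 + 111.9 = 343 m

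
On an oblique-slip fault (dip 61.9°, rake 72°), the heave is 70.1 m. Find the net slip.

156 m

dip-slip = heave / cos(dip) = 70.1 / cos(61.9°) = 148.8 m
net slip = dip-slip / sin(rake) = 148.8 / sin(72°) = 156 m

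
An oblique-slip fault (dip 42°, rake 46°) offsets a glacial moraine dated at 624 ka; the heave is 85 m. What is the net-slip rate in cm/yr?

0.0255 cm/yr

dip-slip = heave / cos(dip) = 85 / cos(42°) = 114.4 m
net slip = dip-slip / sin(rake) = 114.4 / sin(46°) = 159 m
rate = 159 m / 624 ka = 0.000255 m/yr = 0.0255 cm/yr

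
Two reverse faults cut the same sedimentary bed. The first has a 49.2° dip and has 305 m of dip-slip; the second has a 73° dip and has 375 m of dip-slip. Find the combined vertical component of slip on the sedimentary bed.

throw_A = 305 × sin(49.2°) = 230.9 m
throw_B = 375 × sin(73°) = 358.6 m
total = 230.9 + 358.6 = 589 m

589 m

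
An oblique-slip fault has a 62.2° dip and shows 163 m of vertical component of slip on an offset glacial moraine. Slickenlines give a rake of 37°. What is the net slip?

306 m

dip-slip = throw / sin(dip) = 163 / sin(62.2°) = 184.3 m
net slip = dip-slip / sin(rake) = 184.3 / sin(37°) = 306 m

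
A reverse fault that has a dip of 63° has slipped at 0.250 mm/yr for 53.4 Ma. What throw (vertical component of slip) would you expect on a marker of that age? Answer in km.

dip-slip = rate × time = 0.250 mm/yr × 53.4 Ma = 13350 m
throw = dip-slip × sin(dip) = 13350 × sin(63°) = 11900 m = 11.9 km

11.9 km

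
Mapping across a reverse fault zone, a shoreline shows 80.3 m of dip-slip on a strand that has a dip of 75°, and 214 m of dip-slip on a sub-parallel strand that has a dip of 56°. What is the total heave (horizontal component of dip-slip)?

140 m

heave_A = 80.3 × cos(75°) = 20.78 m
heave_B = 214 × cos(56°) = 119.7 m
total = 20.78 + 119.7 = 140 m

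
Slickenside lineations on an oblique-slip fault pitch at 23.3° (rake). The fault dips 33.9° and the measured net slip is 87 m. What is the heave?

28.6 m

dip-slip = net slip × sin(rake) = 87 m × sin(23.3°) = 34.41 m
heave = dip-slip × cos(dip) = 34.41 × cos(33.9°) = 28.6 m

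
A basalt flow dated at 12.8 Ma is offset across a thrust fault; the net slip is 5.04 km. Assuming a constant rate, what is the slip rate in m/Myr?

394 m/Myr

rate = 5.04 km / 12.8 Ma = 0.000394 m/yr = 394 m/Myr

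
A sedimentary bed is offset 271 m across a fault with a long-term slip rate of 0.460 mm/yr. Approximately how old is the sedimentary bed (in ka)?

589 ka

age = offset / rate = 271 m / (0.460 mm/yr) = 589000 yr = 589 ka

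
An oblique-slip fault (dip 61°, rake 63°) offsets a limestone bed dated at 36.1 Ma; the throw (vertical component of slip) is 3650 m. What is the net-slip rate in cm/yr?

dip-slip = throw / sin(dip) = 3650 / sin(61°) = 4173 m
net slip = dip-slip / sin(rake) = 4173 / sin(63°) = 4684 m
rate = 4684 m / 36.1 Ma = 0.000130 m/yr = 0.0130 cm/yr

0.0130 cm/yr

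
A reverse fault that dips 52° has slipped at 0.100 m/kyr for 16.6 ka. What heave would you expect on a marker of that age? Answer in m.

1.02 m

dip-slip = rate × time = 0.100 m/kyr × 16.6 ka = 1.660 m
heave = dip-slip × cos(dip) = 1.660 × cos(52°) = 1.02 m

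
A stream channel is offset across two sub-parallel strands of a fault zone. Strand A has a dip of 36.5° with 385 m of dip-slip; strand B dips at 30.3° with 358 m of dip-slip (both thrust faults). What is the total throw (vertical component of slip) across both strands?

throw_A = 385 × sin(36.5°) = 229 m
throw_B = 358 × sin(30.3°) = 180.6 m
total = 229 + 180.6 = 410 m

410 m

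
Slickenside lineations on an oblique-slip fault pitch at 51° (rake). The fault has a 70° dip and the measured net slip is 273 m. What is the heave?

dip-slip = net slip × sin(rake) = 273 m × sin(51°) = 212.2 m
heave = dip-slip × cos(dip) = 212.2 × cos(70°) = 72.6 m

72.6 m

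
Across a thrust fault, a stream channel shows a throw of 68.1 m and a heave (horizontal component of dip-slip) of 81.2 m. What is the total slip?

106 m

net slip = √(throw² + heave²) = √(68.1² + 81.2²) = 106 m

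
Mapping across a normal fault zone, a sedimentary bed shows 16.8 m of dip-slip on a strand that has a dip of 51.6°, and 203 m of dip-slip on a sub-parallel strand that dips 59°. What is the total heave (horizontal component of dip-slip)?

115 m

heave_A = 16.8 × cos(51.6°) = 10.44 m
heave_B = 203 × cos(59°) = 104.6 m
total = 10.44 + 104.6 = 115 m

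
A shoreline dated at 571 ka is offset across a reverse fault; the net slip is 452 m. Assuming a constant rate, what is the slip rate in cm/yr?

0.0792 cm/yr

rate = 452 m / 571 ka = 0.000792 m/yr = 0.0792 cm/yr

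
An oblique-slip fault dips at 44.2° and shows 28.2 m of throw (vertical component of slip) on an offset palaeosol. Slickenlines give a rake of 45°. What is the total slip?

dip-slip = throw / sin(dip) = 28.2 / sin(44.2°) = 40.45 m
net slip = dip-slip / sin(rake) = 40.45 / sin(45°) = 57.2 m

57.2 m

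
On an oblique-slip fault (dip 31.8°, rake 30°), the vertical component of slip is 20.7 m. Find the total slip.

dip-slip = throw / sin(dip) = 20.7 / sin(31.8°) = 39.28 m
net slip = dip-slip / sin(rake) = 39.28 / sin(30°) = 78.6 m

78.6 m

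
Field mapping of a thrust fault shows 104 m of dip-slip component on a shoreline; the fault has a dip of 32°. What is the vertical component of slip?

throw = dip-slip × sin(dip) = 104 m × sin(32°) = 55.1 m

55.1 m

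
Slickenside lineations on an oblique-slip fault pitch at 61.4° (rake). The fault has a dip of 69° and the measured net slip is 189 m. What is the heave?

dip-slip = net slip × sin(rake) = 189 m × sin(61.4°) = 165.9 m
heave = dip-slip × cos(dip) = 165.9 × cos(69°) = 59.5 m

59.5 m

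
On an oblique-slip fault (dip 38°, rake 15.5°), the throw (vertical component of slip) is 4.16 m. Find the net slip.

dip-slip = throw / sin(dip) = 4.16 / sin(38°) = 6.757 m
net slip = dip-slip / sin(rake) = 6.757 / sin(15.5°) = 25.3 m

25.3 m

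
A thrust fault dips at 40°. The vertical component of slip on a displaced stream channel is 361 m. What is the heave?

430 m

heave = throw / tan(dip) = 361 / tan(40°) = 430 m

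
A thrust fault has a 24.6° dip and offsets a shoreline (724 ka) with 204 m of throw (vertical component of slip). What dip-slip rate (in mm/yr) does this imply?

dip-slip = throw / sin(dip) = 204 m / sin(24.6°) = 490.1 m
rate = 490.1 m / 724 ka = 0.000677 m/yr = 0.677 mm/yr

0.677 mm/yr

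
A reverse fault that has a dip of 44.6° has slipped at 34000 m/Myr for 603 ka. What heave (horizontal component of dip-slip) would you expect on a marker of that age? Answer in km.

dip-slip = rate × time = 34000 m/Myr × 603 ka = 20500 m
heave = dip-slip × cos(dip) = 20500 × cos(44.6°) = 14600 m = 14.6 km

14.6 km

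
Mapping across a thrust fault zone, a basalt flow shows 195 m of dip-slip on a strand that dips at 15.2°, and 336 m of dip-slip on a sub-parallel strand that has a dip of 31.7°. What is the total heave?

heave_A = 195 × cos(15.2°) = 188.2 m
heave_B = 336 × cos(31.7°) = 285.9 m
total = 188.2 + 285.9 = 474 m

474 m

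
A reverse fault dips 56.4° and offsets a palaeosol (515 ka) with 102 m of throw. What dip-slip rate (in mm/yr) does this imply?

0.238 mm/yr

dip-slip = throw / sin(dip) = 102 m / sin(56.4°) = 122.5 m
rate = 122.5 m / 515 ka = 0.000238 m/yr = 0.238 mm/yr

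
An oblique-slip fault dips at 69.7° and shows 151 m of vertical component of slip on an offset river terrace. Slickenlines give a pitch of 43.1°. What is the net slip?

236 m

dip-slip = throw / sin(dip) = 151 / sin(69.7°) = 161 m
net slip = dip-slip / sin(rake) = 161 / sin(43.1°) = 236 m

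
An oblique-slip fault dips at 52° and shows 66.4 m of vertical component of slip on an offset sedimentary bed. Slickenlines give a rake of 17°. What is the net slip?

288 m

dip-slip = throw / sin(dip) = 66.4 / sin(52°) = 84.26 m
net slip = dip-slip / sin(rake) = 84.26 / sin(17°) = 288 m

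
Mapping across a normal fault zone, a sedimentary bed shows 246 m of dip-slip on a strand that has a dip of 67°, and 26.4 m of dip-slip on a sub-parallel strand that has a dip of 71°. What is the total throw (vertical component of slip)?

throw_A = 246 × sin(67°) = 226.4 m
throw_B = 26.4 × sin(71°) = 24.96 m
total = 226.4 + 24.96 = 251 m

251 m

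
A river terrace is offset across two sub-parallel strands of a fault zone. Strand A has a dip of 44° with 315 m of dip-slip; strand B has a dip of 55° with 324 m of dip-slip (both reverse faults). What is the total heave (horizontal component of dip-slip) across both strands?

heave_A = 315 × cos(44°) = 226.6 m
heave_B = 324 × cos(55°) = 185.8 m
total = 226.6 + 185.8 = 412 m

412 m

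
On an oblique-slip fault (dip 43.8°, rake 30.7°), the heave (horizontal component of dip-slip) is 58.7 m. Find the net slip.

159 m

dip-slip = heave / cos(dip) = 58.7 / cos(43.8°) = 81.33 m
net slip = dip-slip / sin(rake) = 81.33 / sin(30.7°) = 159 m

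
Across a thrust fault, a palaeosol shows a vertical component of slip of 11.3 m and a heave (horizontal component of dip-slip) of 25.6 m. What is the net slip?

net slip = √(throw² + heave²) = √(11.3² + 25.6²) = 28 m

28 m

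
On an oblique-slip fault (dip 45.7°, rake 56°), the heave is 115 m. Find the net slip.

dip-slip = heave / cos(dip) = 115 / cos(45.7°) = 164.7 m
net slip = dip-slip / sin(rake) = 164.7 / sin(56°) = 199 m

199 m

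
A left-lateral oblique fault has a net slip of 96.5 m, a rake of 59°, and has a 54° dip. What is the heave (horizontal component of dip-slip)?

48.6 m

dip-slip = net slip × sin(rake) = 96.5 m × sin(59°) = 82.72 m
heave = dip-slip × cos(dip) = 82.72 × cos(54°) = 48.6 m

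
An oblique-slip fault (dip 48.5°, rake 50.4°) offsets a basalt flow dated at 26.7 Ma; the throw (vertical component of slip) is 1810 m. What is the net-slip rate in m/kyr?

0.117 m/kyr

dip-slip = throw / sin(dip) = 1810 / sin(48.5°) = 2417 m
net slip = dip-slip / sin(rake) = 2417 / sin(50.4°) = 3136 m
rate = 3136 m / 26.7 Ma = 0.000117 m/yr = 0.117 m/kyr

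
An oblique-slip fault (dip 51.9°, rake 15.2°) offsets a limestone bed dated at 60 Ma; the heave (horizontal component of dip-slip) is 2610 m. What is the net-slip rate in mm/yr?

0.269 mm/yr

dip-slip = heave / cos(dip) = 2610 / cos(51.9°) = 4230 m
net slip = dip-slip / sin(rake) = 4230 / sin(15.2°) = 16130 m
rate = 16130 m / 60 Ma = 0.000269 m/yr = 0.269 mm/yr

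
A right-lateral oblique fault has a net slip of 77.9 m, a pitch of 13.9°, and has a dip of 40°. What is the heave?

dip-slip = net slip × sin(rake) = 77.9 m × sin(13.9°) = 18.71 m
heave = dip-slip × cos(dip) = 18.71 × cos(40°) = 14.3 m

14.3 m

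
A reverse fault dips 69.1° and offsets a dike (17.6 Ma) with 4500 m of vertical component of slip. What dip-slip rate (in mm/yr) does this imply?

dip-slip = throw / sin(dip) = 4500 m / sin(69.1°) = 4817 m
rate = 4817 m / 17.6 Ma = 0.000274 m/yr = 0.274 mm/yr

0.274 mm/yr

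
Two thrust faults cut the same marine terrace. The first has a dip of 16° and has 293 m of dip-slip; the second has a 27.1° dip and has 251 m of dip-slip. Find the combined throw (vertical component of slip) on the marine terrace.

throw_A = 293 × sin(16°) = 80.76 m
throw_B = 251 × sin(27.1°) = 114.3 m
total = 80.76 + 114.3 = 195 m

195 m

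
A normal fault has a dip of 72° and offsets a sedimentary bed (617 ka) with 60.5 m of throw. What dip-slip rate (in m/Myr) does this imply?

103 m/Myr

dip-slip = throw / sin(dip) = 60.5 m / sin(72°) = 63.61 m
rate = 63.61 m / 617 ka = 0.000103 m/yr = 103 m/Myr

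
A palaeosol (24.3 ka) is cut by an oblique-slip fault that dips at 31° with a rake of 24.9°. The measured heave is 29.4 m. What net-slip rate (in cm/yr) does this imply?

dip-slip = heave / cos(dip) = 29.4 / cos(31°) = 34.30 m
net slip = dip-slip / sin(rake) = 34.30 / sin(24.9°) = 81.46 m
rate = 81.46 m / 24.3 ka = 0.00335 m/yr = 0.335 cm/yr

0.335 cm/yr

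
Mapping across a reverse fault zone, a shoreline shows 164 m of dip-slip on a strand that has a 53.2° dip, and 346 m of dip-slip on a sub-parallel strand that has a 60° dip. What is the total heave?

heave_A = 164 × cos(53.2°) = 98.24 m
heave_B = 346 × cos(60°) = 173 m
total = 98.24 + 173 = 271 m

271 m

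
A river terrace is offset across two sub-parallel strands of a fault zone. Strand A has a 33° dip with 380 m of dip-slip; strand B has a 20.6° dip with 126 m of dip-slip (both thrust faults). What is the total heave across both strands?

437 m

heave_A = 380 × cos(33°) = 318.7 m
heave_B = 126 × cos(20.6°) = 117.9 m
total = 318.7 + 117.9 = 437 m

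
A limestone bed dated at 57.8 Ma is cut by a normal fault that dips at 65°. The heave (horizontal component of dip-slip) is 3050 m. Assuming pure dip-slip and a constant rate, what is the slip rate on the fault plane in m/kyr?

dip-slip = heave / cos(dip) = 3050 m / cos(65°) = 7217 m
rate = 7217 m / 57.8 Ma = 0.000125 m/yr = 0.125 m/kyr

0.125 m/kyr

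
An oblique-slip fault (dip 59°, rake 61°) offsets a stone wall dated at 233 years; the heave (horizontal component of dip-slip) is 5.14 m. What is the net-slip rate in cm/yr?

4.90 cm/yr

dip-slip = heave / cos(dip) = 5.14 / cos(59°) = 9.980 m
net slip = dip-slip / sin(rake) = 9.980 / sin(61°) = 11.41 m
rate = 11.41 m / 233 years = 0.0490 m/yr = 4.90 cm/yr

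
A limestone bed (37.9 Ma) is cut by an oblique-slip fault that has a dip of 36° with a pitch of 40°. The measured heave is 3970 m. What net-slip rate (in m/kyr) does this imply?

dip-slip = heave / cos(dip) = 3970 / cos(36°) = 4907 m
net slip = dip-slip / sin(rake) = 4907 / sin(40°) = 7634 m
rate = 7634 m / 37.9 Ma = 0.000201 m/yr = 0.201 m/kyr

0.201 m/kyr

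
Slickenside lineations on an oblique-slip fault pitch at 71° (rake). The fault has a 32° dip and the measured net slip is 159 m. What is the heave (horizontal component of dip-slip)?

dip-slip = net slip × sin(rake) = 159 m × sin(71°) = 150.3 m
heave = dip-slip × cos(dip) = 150.3 × cos(32°) = 127 m

127 m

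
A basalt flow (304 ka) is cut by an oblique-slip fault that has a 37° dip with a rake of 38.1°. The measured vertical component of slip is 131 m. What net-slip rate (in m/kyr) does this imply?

dip-slip = throw / sin(dip) = 131 / sin(37°) = 217.7 m
net slip = dip-slip / sin(rake) = 217.7 / sin(38.1°) = 352.8 m
rate = 352.8 m / 304 ka = 0.00116 m/yr = 1.16 m/kyr

1.16 m/kyr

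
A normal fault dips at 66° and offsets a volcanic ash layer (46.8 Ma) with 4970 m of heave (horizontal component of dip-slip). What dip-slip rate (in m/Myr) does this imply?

dip-slip = heave / cos(dip) = 4970 m / cos(66°) = 12220 m
rate = 12220 m / 46.8 Ma = 0.000261 m/yr = 261 m/Myr

261 m/Myr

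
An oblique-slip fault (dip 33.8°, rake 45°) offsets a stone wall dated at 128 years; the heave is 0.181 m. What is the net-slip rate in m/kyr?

2.41 m/kyr

dip-slip = heave / cos(dip) = 0.181 / cos(33.8°) = 0.2178 m
net slip = dip-slip / sin(rake) = 0.2178 / sin(45°) = 0.3080 m
rate = 0.3080 m / 128 years = 0.00241 m/yr = 2.41 m/kyr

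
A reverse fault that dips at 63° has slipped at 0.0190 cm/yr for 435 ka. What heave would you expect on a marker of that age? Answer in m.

dip-slip = rate × time = 0.0190 cm/yr × 435 ka = 82.65 m
heave = dip-slip × cos(dip) = 82.65 × cos(63°) = 37.5 m

37.5 m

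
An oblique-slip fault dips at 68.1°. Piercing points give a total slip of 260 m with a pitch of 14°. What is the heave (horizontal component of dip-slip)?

dip-slip = net slip × sin(rake) = 260 m × sin(14°) = 62.90 m
heave = dip-slip × cos(dip) = 62.90 × cos(68.1°) = 23.5 m

23.5 m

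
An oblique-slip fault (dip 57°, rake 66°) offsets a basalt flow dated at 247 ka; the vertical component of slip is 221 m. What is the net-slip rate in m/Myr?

1170 m/Myr

dip-slip = throw / sin(dip) = 221 / sin(57°) = 263.5 m
net slip = dip-slip / sin(rake) = 263.5 / sin(66°) = 288.5 m
rate = 288.5 m / 247 ka = 0.00117 m/yr = 1170 m/Myr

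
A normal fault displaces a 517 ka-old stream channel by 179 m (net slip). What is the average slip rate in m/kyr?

rate = 179 m / 517 ka = 0.000346 m/yr = 0.346 m/kyr

0.346 m/kyr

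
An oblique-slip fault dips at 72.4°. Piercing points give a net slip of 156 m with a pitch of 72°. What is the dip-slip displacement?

dip-slip = net slip × sin(rake) = 156 m × sin(72°) = 148 m

148 m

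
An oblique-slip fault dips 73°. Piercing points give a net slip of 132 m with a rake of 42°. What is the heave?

25.8 m

dip-slip = net slip × sin(rake) = 132 m × sin(42°) = 88.33 m
heave = dip-slip × cos(dip) = 88.33 × cos(73°) = 25.8 m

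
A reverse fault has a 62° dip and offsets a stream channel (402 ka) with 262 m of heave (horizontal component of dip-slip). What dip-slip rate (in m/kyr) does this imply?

1.39 m/kyr

dip-slip = heave / cos(dip) = 262 m / cos(62°) = 558.1 m
rate = 558.1 m / 402 ka = 0.00139 m/yr = 1.39 m/kyr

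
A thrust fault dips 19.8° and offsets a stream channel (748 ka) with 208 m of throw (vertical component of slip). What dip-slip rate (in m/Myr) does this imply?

dip-slip = throw / sin(dip) = 208 m / sin(19.8°) = 614 m
rate = 614 m / 748 ka = 0.000821 m/yr = 821 m/Myr

821 m/Myr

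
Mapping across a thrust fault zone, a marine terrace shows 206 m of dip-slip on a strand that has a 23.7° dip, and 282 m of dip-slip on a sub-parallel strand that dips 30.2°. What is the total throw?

throw_A = 206 × sin(23.7°) = 82.80 m
throw_B = 282 × sin(30.2°) = 141.9 m
total = 82.80 + 141.9 = 225 m

225 m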